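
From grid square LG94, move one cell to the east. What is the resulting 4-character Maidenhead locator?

Longitude square 9; +1 → 10, wraps to 0, carry into field.
Longitude field L = 11; +1 → 12 = M.
The latitude characters are unchanged.

MG04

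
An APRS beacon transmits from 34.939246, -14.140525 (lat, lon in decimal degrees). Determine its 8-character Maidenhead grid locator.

IM24ww35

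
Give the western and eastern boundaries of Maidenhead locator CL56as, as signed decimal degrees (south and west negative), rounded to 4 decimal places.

Field C=2, L=11: +2·20° lon, +11·10° lat → SW at lon -140°, lat 20°.
Square 5, 6: +5·2° lon, +6·1° lat → SW at lon -130°, lat 26°.
Subsquare a=0, s=18: +0·0.0833333° lon, +18·0.0416667° lat → SW at lon -130°, lat 26.75°.
Cell spans 0.0833333° lon × 0.0416667° lat.
west -130.0000, east -129.9167.

-130.0000, -129.9167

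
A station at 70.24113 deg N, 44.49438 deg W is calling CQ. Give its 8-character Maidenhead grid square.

GQ70sf07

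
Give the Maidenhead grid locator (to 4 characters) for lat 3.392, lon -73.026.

FJ33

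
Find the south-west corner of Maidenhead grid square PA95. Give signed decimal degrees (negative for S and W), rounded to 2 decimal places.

Field P=15, A=0: +15·20° lon, +0·10° lat → SW at lon 120°, lat -90°.
Square 9, 5: +9·2° lon, +5·1° lat → SW at lon 138°, lat -85°.
latitude -85.00, longitude 138.00.

-85.00, 138.00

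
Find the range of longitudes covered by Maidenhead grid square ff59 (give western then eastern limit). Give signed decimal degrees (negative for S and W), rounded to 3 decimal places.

-70.000, -68.000

Field F=5, F=5: +5·20° lon, +5·10° lat → SW at lon -80°, lat -40°.
Square 5, 9: +5·2° lon, +9·1° lat → SW at lon -70°, lat -31°.
Cell spans 2° lon × 1° lat.
west -70.000, east -68.000.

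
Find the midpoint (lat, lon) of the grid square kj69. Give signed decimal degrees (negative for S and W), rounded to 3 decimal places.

Field K=10, J=9: +10·20° lon, +9·10° lat → SW at lon 20°, lat 0°.
Square 6, 9: +6·2° lon, +9·1° lat → SW at lon 32°, lat 9°.
Cell spans 2° lon × 1° lat. Centre is SW corner plus half of each.
latitude 9.500, longitude 33.000.

9.500, 33.000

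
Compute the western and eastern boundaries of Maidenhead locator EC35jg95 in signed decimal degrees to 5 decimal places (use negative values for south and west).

Field E=4, C=2: +4·20° lon, +2·10° lat → SW at lon -100°, lat -70°.
Square 3, 5: +3·2° lon, +5·1° lat → SW at lon -94°, lat -65°.
Subsquare j=9, g=6: +9·0.0833333° lon, +6·0.0416667° lat → SW at lon -93.25°, lat -64.75°.
Extended square 9, 5: +9·0.00833333° lon, +5·0.00416667° lat → SW at lon -93.175°, lat -64.7292°.
Cell spans 0.00833333° lon × 0.00416667° lat.
west -93.17500, east -93.16667.

-93.17500, -93.16667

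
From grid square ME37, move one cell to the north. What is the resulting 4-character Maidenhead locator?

ME38

Latitude square 7; +1 → 8.
The longitude characters are unchanged.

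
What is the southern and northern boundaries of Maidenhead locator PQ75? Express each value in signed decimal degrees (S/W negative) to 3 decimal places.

Field P=15, Q=16: +15·20° lon, +16·10° lat → SW at lon 120°, lat 70°.
Square 7, 5: +7·2° lon, +5·1° lat → SW at lon 134°, lat 75°.
Cell spans 2° lon × 1° lat.
south 75.000, north 76.000.

75.000, 76.000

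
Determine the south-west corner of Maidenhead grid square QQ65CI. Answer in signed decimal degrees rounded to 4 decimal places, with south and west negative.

Field Q=16, Q=16: +16·20° lon, +16·10° lat → SW at lon 140°, lat 70°.
Square 6, 5: +6·2° lon, +5·1° lat → SW at lon 152°, lat 75°.
Subsquare c=2, i=8: +2·0.0833333° lon, +8·0.0416667° lat → SW at lon 152.167°, lat 75.3333°.
latitude 75.3333, longitude 152.1667.

75.3333, 152.1667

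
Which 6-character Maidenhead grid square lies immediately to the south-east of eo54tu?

EO54ut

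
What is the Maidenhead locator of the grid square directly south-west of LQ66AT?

LQ56xs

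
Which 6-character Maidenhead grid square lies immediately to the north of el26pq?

EL26pr

Latitude subsquare q = 16; +1 → 17 = r.
The longitude characters are unchanged.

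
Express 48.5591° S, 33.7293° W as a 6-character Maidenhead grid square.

HE31dk

Shift to the Maidenhead origin (180°W, 90°S): lon 146.2707, lat 41.4409.
Field: 146.2707/20 → 7 → H, 41.4409/10 → 4 → E; chars HE.
Square: 6.2707/2 → 3, 1.4409/1 → 1; chars 31.
Subsquare: 0.2707/0.0833333 → 3 → d, 0.4409/0.0416667 → 10 → k; chars dk.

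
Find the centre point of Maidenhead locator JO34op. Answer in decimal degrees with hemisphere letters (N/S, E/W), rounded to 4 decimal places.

Field J=9, O=14: +9·20° lon, +14·10° lat → SW at lon 0°, lat 50°.
Square 3, 4: +3·2° lon, +4·1° lat → SW at lon 6°, lat 54°.
Subsquare o=14, p=15: +14·0.0833333° lon, +15·0.0416667° lat → SW at lon 7.16667°, lat 54.625°.
Cell spans 0.0833333° lon × 0.0416667° lat. Centre is SW corner plus half of each.
latitude 54.6458° N, longitude 7.2083° E.

54.6458° N, 7.2083° E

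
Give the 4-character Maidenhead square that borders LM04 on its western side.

KM94

Longitude square 0; −1 → -1, wraps to 9, carry into field.
Longitude field L = 11; −1 → 10 = K.
The latitude characters are unchanged.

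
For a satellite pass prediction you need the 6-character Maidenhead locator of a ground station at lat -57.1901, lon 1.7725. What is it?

Offset from 180°W / 90°S: lon 181.7725°, lat 32.8099°.
Field: lon ⌊181.7725/20⌋ = 9 → J; lat ⌊32.8099/10⌋ = 3 → D.
Square: lon ⌊1.7725/2⌋ = 0; lat ⌊2.8099/1⌋ = 2.
Subsquare: lon ⌊1.7725/0.0833333⌋ = 21 → v; lat ⌊0.8099/0.0416667⌋ = 19 → t.

JD02vt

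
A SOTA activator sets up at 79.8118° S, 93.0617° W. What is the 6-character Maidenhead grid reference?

EB30le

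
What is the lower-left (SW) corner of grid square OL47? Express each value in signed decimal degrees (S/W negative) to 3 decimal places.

Field O=14, L=11: +14·20° lon, +11·10° lat → SW at lon 100°, lat 20°.
Square 4, 7: +4·2° lon, +7·1° lat → SW at lon 108°, lat 27°.
latitude 27.000, longitude 108.000.

27.000, 108.000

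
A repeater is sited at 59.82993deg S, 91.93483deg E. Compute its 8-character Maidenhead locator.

Offset from 180°W / 90°S: lon 271.93483°, lat 30.17007°.
Field: 271.93483/20 → 13 → N, 30.17007/10 → 3 → D; chars ND.
Square: 11.93483/2 → 5, 0.17007/1 → 0; chars 50.
Subsquare: 1.93483/0.0833333 → 23 → x, 0.17007/0.0416667 → 4 → e; chars xe.
Extended square: 0.01816/0.00833333 → 2, 0.00340/0.00416667 → 0; chars 20.

ND50xe20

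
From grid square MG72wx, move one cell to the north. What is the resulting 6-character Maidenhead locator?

MG73wa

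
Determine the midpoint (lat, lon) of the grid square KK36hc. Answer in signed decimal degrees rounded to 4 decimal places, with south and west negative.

16.1042, 26.6250

Field K=10, K=10: +10·20° lon, +10·10° lat → SW at lon 20°, lat 10°.
Square 3, 6: +3·2° lon, +6·1° lat → SW at lon 26°, lat 16°.
Subsquare h=7, c=2: +7·0.0833333° lon, +2·0.0416667° lat → SW at lon 26.5833°, lat 16.0833°.
Cell spans 0.0833333° lon × 0.0416667° lat. Centre is SW corner plus half of each.
latitude 16.1042, longitude 26.6250.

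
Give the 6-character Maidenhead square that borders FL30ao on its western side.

Longitude subsquare a = 0; −1 → -1, wraps to 23 = x, carry into square.
Longitude square 3; −1 → 2.
The latitude characters are unchanged.

FL20xo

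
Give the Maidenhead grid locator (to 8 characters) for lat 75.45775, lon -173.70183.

AQ35dk59

Add 180° to longitude and 90° to latitude: 6.29817, 165.45775.
Field: 6.29817/20 → 0 → A, 165.45775/10 → 16 → Q; chars AQ.
Square: 6.29817/2 → 3, 5.45775/1 → 5; chars 35.
Subsquare: 0.29817/0.0833333 → 3 → d, 0.45775/0.0416667 → 10 → k; chars dk.
Extended square: 0.04817/0.00833333 → 5, 0.04108/0.00416667 → 9; chars 59.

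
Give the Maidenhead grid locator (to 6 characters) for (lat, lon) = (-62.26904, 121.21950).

PC07or

Add 180° to longitude and 90° to latitude: 301.2195, 27.7310.
Field: lon ⌊301.2195/20⌋ = 15 → P; lat ⌊27.7310/10⌋ = 2 → C.
Square: lon ⌊1.2195/2⌋ = 0; lat ⌊7.7310/1⌋ = 7.
Subsquare: lon ⌊1.2195/0.0833333⌋ = 14 → o; lat ⌊0.7310/0.0416667⌋ = 17 → r.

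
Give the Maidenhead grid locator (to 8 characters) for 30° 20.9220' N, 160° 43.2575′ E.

Add 180° to longitude and 90° to latitude: 340.72096, 120.34870.
Field: lon ⌊340.72096/20⌋ = 17 → R; lat ⌊120.34870/10⌋ = 12 → M.
Square: lon ⌊0.72096/2⌋ = 0; lat ⌊0.34870/1⌋ = 0.
Subsquare: lon ⌊0.72096/0.0833333⌋ = 8 → i; lat ⌊0.34870/0.0416667⌋ = 8 → i.
Extended square: lon ⌊0.05429/0.00833333⌋ = 6; lat ⌊0.01537/0.00416667⌋ = 3.

RM00ii63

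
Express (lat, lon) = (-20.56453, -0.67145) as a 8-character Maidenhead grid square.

IG99pk94

Shift to the Maidenhead origin (180°W, 90°S): lon 179.32855, lat 69.43547.
Field: lon ⌊179.32855/20⌋ = 8 → I; lat ⌊69.43547/10⌋ = 6 → G.
Square: lon ⌊19.32855/2⌋ = 9; lat ⌊9.43547/1⌋ = 9.
Subsquare: lon ⌊1.32855/0.0833333⌋ = 15 → p; lat ⌊0.43547/0.0416667⌋ = 10 → k.
Extended square: lon ⌊0.07855/0.00833333⌋ = 9; lat ⌊0.01880/0.00416667⌋ = 4.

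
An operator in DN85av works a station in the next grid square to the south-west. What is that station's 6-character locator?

DN75xu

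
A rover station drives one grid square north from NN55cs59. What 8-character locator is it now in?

NN55ct50

Latitude extended square 9; +1 → 10, wraps to 0, carry into subsquare.
Latitude subsquare s = 18; +1 → 19 = t.
The longitude characters are unchanged.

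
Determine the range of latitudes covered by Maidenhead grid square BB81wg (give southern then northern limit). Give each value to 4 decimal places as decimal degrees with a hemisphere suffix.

78.7500° S, 78.7083° S

Field B=1, B=1: +1·20° lon, +1·10° lat → SW at lon -160°, lat -80°.
Square 8, 1: +8·2° lon, +1·1° lat → SW at lon -144°, lat -79°.
Subsquare w=22, g=6: +22·0.0833333° lon, +6·0.0416667° lat → SW at lon -142.167°, lat -78.75°.
Cell spans 0.0833333° lon × 0.0416667° lat.
south 78.7500° S, north 78.7083° S.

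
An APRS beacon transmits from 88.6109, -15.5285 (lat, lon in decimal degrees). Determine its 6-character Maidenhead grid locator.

IR28fo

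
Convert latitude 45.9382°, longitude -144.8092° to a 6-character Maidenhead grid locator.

BN75ow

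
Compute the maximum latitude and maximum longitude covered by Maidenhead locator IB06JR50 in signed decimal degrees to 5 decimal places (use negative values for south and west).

Field I=8, B=1: +8·20° lon, +1·10° lat → SW at lon -20°, lat -80°.
Square 0, 6: +0·2° lon, +6·1° lat → SW at lon -20°, lat -74°.
Subsquare j=9, r=17: +9·0.0833333° lon, +17·0.0416667° lat → SW at lon -19.25°, lat -73.2917°.
Extended square 5, 0: +5·0.00833333° lon, +0·0.00416667° lat → SW at lon -19.2083°, lat -73.2917°.
Cell spans 0.00833333° lon × 0.00416667° lat. NE corner is SW corner plus one full cell.
latitude -73.28750, longitude -19.20000.

-73.28750, -19.20000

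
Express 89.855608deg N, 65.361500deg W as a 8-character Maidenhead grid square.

Offset from 180°W / 90°S: lon 114.63850°, lat 179.85561°.
Field (20°×10°, letters A–R): 114.63850/20 → 5 → F, 179.85561/10 → 17 → R; chars FR.
Square (2°×1°, digits 0–9): 14.63850/2 → 7, 9.85561/1 → 9; chars 79.
Subsquare (5′×2.5′, letters a–x): 0.63850/0.0833333 → 7 → h, 0.85561/0.0416667 → 20 → u; chars hu.
Extended square (30″×15″, digits 0–9): 0.05517/0.00833333 → 6, 0.02227/0.00416667 → 5; chars 65.

FR79hu65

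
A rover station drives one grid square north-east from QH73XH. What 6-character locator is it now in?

Longitude subsquare x = 23; +1 → 24, wraps to 0 = a, carry into square.
Longitude square 7; +1 → 8.
Latitude subsquare h = 7; +1 → 8 = i.

QH83ai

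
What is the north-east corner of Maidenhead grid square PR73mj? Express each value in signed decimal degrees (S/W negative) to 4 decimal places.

Field P=15, R=17: +15·20° lon, +17·10° lat → SW at lon 120°, lat 80°.
Square 7, 3: +7·2° lon, +3·1° lat → SW at lon 134°, lat 83°.
Subsquare m=12, j=9: +12·0.0833333° lon, +9·0.0416667° lat → SW at lon 135°, lat 83.375°.
Cell spans 0.0833333° lon × 0.0416667° lat. NE corner is SW corner plus one full cell.
latitude 83.4167, longitude 135.0833.

83.4167, 135.0833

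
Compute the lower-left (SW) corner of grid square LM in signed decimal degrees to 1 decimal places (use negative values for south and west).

Field L=11, M=12: +11·20° lon, +12·10° lat → SW at lon 40°, lat 30°.
latitude 30.0, longitude 40.0.

30.0, 40.0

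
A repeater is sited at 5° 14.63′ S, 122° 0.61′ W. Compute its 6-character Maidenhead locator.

CI84xs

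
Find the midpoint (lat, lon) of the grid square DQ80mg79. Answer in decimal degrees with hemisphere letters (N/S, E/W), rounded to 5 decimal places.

Field D=3, Q=16: +3·20° lon, +16·10° lat → SW at lon -120°, lat 70°.
Square 8, 0: +8·2° lon, +0·1° lat → SW at lon -104°, lat 70°.
Subsquare m=12, g=6: +12·0.0833333° lon, +6·0.0416667° lat → SW at lon -103°, lat 70.25°.
Extended square 7, 9: +7·0.00833333° lon, +9·0.00416667° lat → SW at lon -102.942°, lat 70.2875°.
Cell spans 0.00833333° lon × 0.00416667° lat. Centre is SW corner plus half of each.
latitude 70.28958° N, longitude 102.93750° W.

70.28958° N, 102.93750° W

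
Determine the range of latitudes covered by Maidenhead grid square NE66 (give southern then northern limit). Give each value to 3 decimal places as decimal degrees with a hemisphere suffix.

44.000° S, 43.000° S

Field N=13, E=4: +13·20° lon, +4·10° lat → SW at lon 80°, lat -50°.
Square 6, 6: +6·2° lon, +6·1° lat → SW at lon 92°, lat -44°.
Cell spans 2° lon × 1° lat.
south 44.000° S, north 43.000° S.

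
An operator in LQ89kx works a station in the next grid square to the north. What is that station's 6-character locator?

Latitude subsquare x = 23; +1 → 24, wraps to 0 = a, carry into square.
Latitude square 9; +1 → 10, wraps to 0, carry into field.
Latitude field Q = 16; +1 → 17 = R.
The longitude characters are unchanged.

LR80ka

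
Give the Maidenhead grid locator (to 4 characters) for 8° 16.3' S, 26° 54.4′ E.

KI31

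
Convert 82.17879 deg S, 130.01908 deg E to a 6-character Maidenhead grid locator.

PA57at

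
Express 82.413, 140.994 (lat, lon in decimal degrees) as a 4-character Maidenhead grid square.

Offset from 180°W / 90°S: lon 320.99°, lat 172.41°.
Field: lon ⌊320.99/20⌋ = 16 → Q; lat ⌊172.41/10⌋ = 17 → R.
Square: lon ⌊0.99/2⌋ = 0; lat ⌊2.41/1⌋ = 2.

QR02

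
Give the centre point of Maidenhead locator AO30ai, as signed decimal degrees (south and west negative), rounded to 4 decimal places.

Field A=0, O=14: +0·20° lon, +14·10° lat → SW at lon -180°, lat 50°.
Square 3, 0: +3·2° lon, +0·1° lat → SW at lon -174°, lat 50°.
Subsquare a=0, i=8: +0·0.0833333° lon, +8·0.0416667° lat → SW at lon -174°, lat 50.3333°.
Cell spans 0.0833333° lon × 0.0416667° lat. Centre is SW corner plus half of each.
latitude 50.3542, longitude -173.9583.

50.3542, -173.9583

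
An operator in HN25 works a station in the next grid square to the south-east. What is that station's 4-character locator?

HN34

Longitude square 2; +1 → 3.
Latitude square 5; −1 → 4.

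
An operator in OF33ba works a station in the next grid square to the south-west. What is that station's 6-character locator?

OF32ax

Longitude subsquare b = 1; −1 → 0 = a.
Latitude subsquare a = 0; −1 → -1, wraps to 23 = x, carry into square.
Latitude square 3; −1 → 2.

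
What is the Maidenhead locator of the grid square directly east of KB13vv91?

Longitude extended square 9; +1 → 10, wraps to 0, carry into subsquare.
Longitude subsquare v = 21; +1 → 22 = w.
The latitude characters are unchanged.

KB13wv01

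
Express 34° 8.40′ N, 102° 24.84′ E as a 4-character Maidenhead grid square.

Add 180° to longitude and 90° to latitude: 282.41, 124.14.
Field (20°×10°, letters A–R): 282.41/20 → 14 → O, 124.14/10 → 12 → M; chars OM.
Square (2°×1°, digits 0–9): 2.41/2 → 1, 4.14/1 → 4; chars 14.

OM14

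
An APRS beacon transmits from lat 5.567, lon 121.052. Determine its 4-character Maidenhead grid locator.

PJ05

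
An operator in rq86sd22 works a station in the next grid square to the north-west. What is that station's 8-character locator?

Longitude extended square 2; −1 → 1.
Latitude extended square 2; +1 → 3.

RQ86sd13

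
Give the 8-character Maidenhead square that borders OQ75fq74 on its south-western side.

OQ75fq63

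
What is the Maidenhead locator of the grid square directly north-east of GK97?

Longitude square 9; +1 → 10, wraps to 0, carry into field.
Longitude field G = 6; +1 → 7 = H.
Latitude square 7; +1 → 8.

HK08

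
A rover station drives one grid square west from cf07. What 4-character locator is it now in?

BF97

Longitude square 0; −1 → -1, wraps to 9, carry into field.
Longitude field C = 2; −1 → 1 = B.
The latitude characters are unchanged.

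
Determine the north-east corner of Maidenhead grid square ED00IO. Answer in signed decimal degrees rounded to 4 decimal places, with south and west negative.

-59.3750, -99.2500

Field E=4, D=3: +4·20° lon, +3·10° lat → SW at lon -100°, lat -60°.
Square 0, 0: +0·2° lon, +0·1° lat → SW at lon -100°, lat -60°.
Subsquare i=8, o=14: +8·0.0833333° lon, +14·0.0416667° lat → SW at lon -99.3333°, lat -59.4167°.
Cell spans 0.0833333° lon × 0.0416667° lat. NE corner is SW corner plus one full cell.
latitude -59.3750, longitude -99.2500.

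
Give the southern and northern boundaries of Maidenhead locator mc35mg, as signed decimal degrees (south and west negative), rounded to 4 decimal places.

-64.7500, -64.7083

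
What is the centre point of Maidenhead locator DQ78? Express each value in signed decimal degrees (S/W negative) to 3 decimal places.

78.500, -105.000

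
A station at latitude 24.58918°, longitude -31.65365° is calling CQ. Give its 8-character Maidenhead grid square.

HL44eo11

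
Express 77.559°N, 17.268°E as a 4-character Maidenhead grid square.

Offset from 180°W / 90°S: lon 197.27°, lat 167.56°.
Field: lon ⌊197.27/20⌋ = 9 → J; lat ⌊167.56/10⌋ = 16 → Q.
Square: lon ⌊17.27/2⌋ = 8; lat ⌊7.56/1⌋ = 7.

JQ87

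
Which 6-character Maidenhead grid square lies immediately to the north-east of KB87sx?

KB88ta

Longitude subsquare s = 18; +1 → 19 = t.
Latitude subsquare x = 23; +1 → 24, wraps to 0 = a, carry into square.
Latitude square 7; +1 → 8.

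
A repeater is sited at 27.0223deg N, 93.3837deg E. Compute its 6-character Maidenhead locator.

Shift to the Maidenhead origin (180°W, 90°S): lon 273.3837, lat 117.0223.
Field: lon ⌊273.3837/20⌋ = 13 → N; lat ⌊117.0223/10⌋ = 11 → L.
Square: lon ⌊13.3837/2⌋ = 6; lat ⌊7.0223/1⌋ = 7.
Subsquare: lon ⌊1.3837/0.0833333⌋ = 16 → q; lat ⌊0.0223/0.0416667⌋ = 0 → a.

NL67qa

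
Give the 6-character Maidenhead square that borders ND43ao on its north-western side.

ND33xp

Longitude subsquare a = 0; −1 → -1, wraps to 23 = x, carry into square.
Longitude square 4; −1 → 3.
Latitude subsquare o = 14; +1 → 15 = p.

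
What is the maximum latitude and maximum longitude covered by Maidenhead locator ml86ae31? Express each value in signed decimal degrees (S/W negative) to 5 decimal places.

26.17500, 76.03333

Field M=12, L=11: +12·20° lon, +11·10° lat → SW at lon 60°, lat 20°.
Square 8, 6: +8·2° lon, +6·1° lat → SW at lon 76°, lat 26°.
Subsquare a=0, e=4: +0·0.0833333° lon, +4·0.0416667° lat → SW at lon 76°, lat 26.1667°.
Extended square 3, 1: +3·0.00833333° lon, +1·0.00416667° lat → SW at lon 76.025°, lat 26.1708°.
Cell spans 0.00833333° lon × 0.00416667° lat. NE corner is SW corner plus one full cell.
latitude 26.17500, longitude 76.03333.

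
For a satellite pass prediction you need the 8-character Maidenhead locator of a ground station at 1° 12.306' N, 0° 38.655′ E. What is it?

Add 180° to longitude and 90° to latitude: 180.64425, 91.20510.
Field: 180.64425/20 → 9 → J, 91.20510/10 → 9 → J; chars JJ.
Square: 0.64425/2 → 0, 1.20510/1 → 1; chars 01.
Subsquare: 0.64425/0.0833333 → 7 → h, 0.20510/0.0416667 → 4 → e; chars he.
Extended square: 0.06092/0.00833333 → 7, 0.03843/0.00416667 → 9; chars 79.

JJ01he79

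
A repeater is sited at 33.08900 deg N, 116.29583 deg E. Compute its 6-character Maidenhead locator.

OM83dc

Add 180° to longitude and 90° to latitude: 296.2958, 123.0890.
Field (20°×10°, letters A–R): 296.2958/20 → 14 → O, 123.0890/10 → 12 → M; chars OM.
Square (2°×1°, digits 0–9): 16.2958/2 → 8, 3.0890/1 → 3; chars 83.
Subsquare (5′×2.5′, letters a–x): 0.2958/0.0833333 → 3 → d, 0.0890/0.0416667 → 2 → c; chars dc.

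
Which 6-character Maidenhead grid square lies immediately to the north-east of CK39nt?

CK39ou

Longitude subsquare n = 13; +1 → 14 = o.
Latitude subsquare t = 19; +1 → 20 = u.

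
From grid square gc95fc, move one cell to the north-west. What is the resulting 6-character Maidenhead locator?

Longitude subsquare f = 5; −1 → 4 = e.
Latitude subsquare c = 2; +1 → 3 = d.

GC95ed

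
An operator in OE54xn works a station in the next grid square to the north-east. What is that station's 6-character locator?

Longitude subsquare x = 23; +1 → 24, wraps to 0 = a, carry into square.
Longitude square 5; +1 → 6.
Latitude subsquare n = 13; +1 → 14 = o.

OE64ao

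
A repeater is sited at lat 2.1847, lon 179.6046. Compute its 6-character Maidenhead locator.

RJ92te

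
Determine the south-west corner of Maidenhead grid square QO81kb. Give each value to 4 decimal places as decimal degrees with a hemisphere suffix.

51.0417° N, 156.8333° E

Field Q=16, O=14: +16·20° lon, +14·10° lat → SW at lon 140°, lat 50°.
Square 8, 1: +8·2° lon, +1·1° lat → SW at lon 156°, lat 51°.
Subsquare k=10, b=1: +10·0.0833333° lon, +1·0.0416667° lat → SW at lon 156.833°, lat 51.0417°.
latitude 51.0417° N, longitude 156.8333° E.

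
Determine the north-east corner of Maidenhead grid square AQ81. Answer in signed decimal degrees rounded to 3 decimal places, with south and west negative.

Field A=0, Q=16: +0·20° lon, +16·10° lat → SW at lon -180°, lat 70°.
Square 8, 1: +8·2° lon, +1·1° lat → SW at lon -164°, lat 71°.
Cell spans 2° lon × 1° lat. NE corner is SW corner plus one full cell.
latitude 72.000, longitude -162.000.

72.000, -162.000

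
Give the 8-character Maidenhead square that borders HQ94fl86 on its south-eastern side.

HQ94fl95

Longitude extended square 8; +1 → 9.
Latitude extended square 6; −1 → 5.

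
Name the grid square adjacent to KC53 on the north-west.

KC44

Longitude square 5; −1 → 4.
Latitude square 3; +1 → 4.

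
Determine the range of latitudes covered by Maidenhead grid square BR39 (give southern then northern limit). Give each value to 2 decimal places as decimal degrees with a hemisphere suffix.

89.00° N, 90.00° N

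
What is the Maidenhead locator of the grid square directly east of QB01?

Longitude square 0; +1 → 1.
The latitude characters are unchanged.

QB11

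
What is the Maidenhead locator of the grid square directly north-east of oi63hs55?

OI63hs66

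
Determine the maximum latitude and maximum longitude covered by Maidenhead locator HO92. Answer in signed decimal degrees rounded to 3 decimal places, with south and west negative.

53.000, -20.000

Field H=7, O=14: +7·20° lon, +14·10° lat → SW at lon -40°, lat 50°.
Square 9, 2: +9·2° lon, +2·1° lat → SW at lon -22°, lat 52°.
Cell spans 2° lon × 1° lat. NE corner is SW corner plus one full cell.
latitude 53.000, longitude -20.000.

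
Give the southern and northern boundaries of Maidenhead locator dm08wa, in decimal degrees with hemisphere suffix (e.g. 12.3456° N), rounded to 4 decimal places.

Field D=3, M=12: +3·20° lon, +12·10° lat → SW at lon -120°, lat 30°.
Square 0, 8: +0·2° lon, +8·1° lat → SW at lon -120°, lat 38°.
Subsquare w=22, a=0: +22·0.0833333° lon, +0·0.0416667° lat → SW at lon -118.167°, lat 38°.
Cell spans 0.0833333° lon × 0.0416667° lat.
south 38.0000° N, north 38.0417° N.

38.0000° N, 38.0417° N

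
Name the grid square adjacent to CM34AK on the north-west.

CM24xl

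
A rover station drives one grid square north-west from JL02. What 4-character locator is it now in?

IL93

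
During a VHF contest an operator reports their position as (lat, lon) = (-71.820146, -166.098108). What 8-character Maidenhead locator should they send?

AB68we83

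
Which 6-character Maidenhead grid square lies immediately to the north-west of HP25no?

HP25mp

Longitude subsquare n = 13; −1 → 12 = m.
Latitude subsquare o = 14; +1 → 15 = p.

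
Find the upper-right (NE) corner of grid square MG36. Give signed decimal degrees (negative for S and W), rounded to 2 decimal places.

Field M=12, G=6: +12·20° lon, +6·10° lat → SW at lon 60°, lat -30°.
Square 3, 6: +3·2° lon, +6·1° lat → SW at lon 66°, lat -24°.
Cell spans 2° lon × 1° lat. NE corner is SW corner plus one full cell.
latitude -23.00, longitude 68.00.

-23.00, 68.00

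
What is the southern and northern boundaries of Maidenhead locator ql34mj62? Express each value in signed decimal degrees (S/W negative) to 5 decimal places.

24.38333, 24.38750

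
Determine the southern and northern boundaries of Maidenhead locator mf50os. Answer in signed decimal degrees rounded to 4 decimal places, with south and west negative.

-39.2500, -39.2083

Field M=12, F=5: +12·20° lon, +5·10° lat → SW at lon 60°, lat -40°.
Square 5, 0: +5·2° lon, +0·1° lat → SW at lon 70°, lat -40°.
Subsquare o=14, s=18: +14·0.0833333° lon, +18·0.0416667° lat → SW at lon 71.1667°, lat -39.25°.
Cell spans 0.0833333° lon × 0.0416667° lat.
south -39.2500, north -39.2083.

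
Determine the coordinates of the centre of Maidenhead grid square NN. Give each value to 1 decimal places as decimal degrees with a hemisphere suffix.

Field N=13, N=13: +13·20° lon, +13·10° lat → SW at lon 80°, lat 40°.
Cell spans 20° lon × 10° lat. Centre is SW corner plus half of each.
latitude 45.0° N, longitude 90.0° E.

45.0° N, 90.0° E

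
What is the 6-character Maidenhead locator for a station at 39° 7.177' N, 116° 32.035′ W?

DM19rc

Offset from 180°W / 90°S: lon 63.4661°, lat 129.1196°.
Field: lon ⌊63.4661/20⌋ = 3 → D; lat ⌊129.1196/10⌋ = 12 → M.
Square: lon ⌊3.4661/2⌋ = 1; lat ⌊9.1196/1⌋ = 9.
Subsquare: lon ⌊1.4661/0.0833333⌋ = 17 → r; lat ⌊0.1196/0.0416667⌋ = 2 → c.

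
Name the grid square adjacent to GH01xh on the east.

GH11ah

Longitude subsquare x = 23; +1 → 24, wraps to 0 = a, carry into square.
Longitude square 0; +1 → 1.
The latitude characters are unchanged.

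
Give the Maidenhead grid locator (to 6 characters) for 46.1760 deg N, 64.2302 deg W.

Add 180° to longitude and 90° to latitude: 115.7698, 136.1760.
Field: 115.7698/20 → 5 → F, 136.1760/10 → 13 → N; chars FN.
Square: 15.7698/2 → 7, 6.1760/1 → 6; chars 76.
Subsquare: 1.7698/0.0833333 → 21 → v, 0.1760/0.0416667 → 4 → e; chars ve.

FN76ve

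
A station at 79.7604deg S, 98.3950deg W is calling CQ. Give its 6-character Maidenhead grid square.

Shift to the Maidenhead origin (180°W, 90°S): lon 81.6050, lat 10.2396.
Field: lon ⌊81.6050/20⌋ = 4 → E; lat ⌊10.2396/10⌋ = 1 → B.
Square: lon ⌊1.6050/2⌋ = 0; lat ⌊0.2396/1⌋ = 0.
Subsquare: lon ⌊1.6050/0.0833333⌋ = 19 → t; lat ⌊0.2396/0.0416667⌋ = 5 → f.

EB00tf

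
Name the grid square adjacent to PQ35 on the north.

PQ36

Latitude square 5; +1 → 6.
The longitude characters are unchanged.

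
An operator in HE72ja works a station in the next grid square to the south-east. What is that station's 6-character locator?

HE71kx

Longitude subsquare j = 9; +1 → 10 = k.
Latitude subsquare a = 0; −1 → -1, wraps to 23 = x, carry into square.
Latitude square 2; −1 → 1.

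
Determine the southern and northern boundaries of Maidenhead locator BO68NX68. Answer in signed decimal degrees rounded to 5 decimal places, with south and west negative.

Field B=1, O=14: +1·20° lon, +14·10° lat → SW at lon -160°, lat 50°.
Square 6, 8: +6·2° lon, +8·1° lat → SW at lon -148°, lat 58°.
Subsquare n=13, x=23: +13·0.0833333° lon, +23·0.0416667° lat → SW at lon -146.917°, lat 58.9583°.
Extended square 6, 8: +6·0.00833333° lon, +8·0.00416667° lat → SW at lon -146.867°, lat 58.9917°.
Cell spans 0.00833333° lon × 0.00416667° lat.
south 58.99167, north 58.99583.

58.99167, 58.99583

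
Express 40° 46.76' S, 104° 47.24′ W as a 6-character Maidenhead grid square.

DE79of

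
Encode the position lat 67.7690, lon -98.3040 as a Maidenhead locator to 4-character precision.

EP07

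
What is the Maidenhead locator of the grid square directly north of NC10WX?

NC11wa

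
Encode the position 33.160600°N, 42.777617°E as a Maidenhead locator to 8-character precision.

Add 180° to longitude and 90° to latitude: 222.77762, 123.16060.
Field: lon ⌊222.77762/20⌋ = 11 → L; lat ⌊123.16060/10⌋ = 12 → M.
Square: lon ⌊2.77762/2⌋ = 1; lat ⌊3.16060/1⌋ = 3.
Subsquare: lon ⌊0.77762/0.0833333⌋ = 9 → j; lat ⌊0.16060/0.0416667⌋ = 3 → d.
Extended square: lon ⌊0.02762/0.00833333⌋ = 3; lat ⌊0.03560/0.00416667⌋ = 8.

LM13jd38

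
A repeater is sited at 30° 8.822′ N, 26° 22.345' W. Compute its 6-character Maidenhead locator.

Offset from 180°W / 90°S: lon 153.6276°, lat 120.1470°.
Field: 153.6276/20 → 7 → H, 120.1470/10 → 12 → M; chars HM.
Square: 13.6276/2 → 6, 0.1470/1 → 0; chars 60.
Subsquare: 1.6276/0.0833333 → 19 → t, 0.1470/0.0416667 → 3 → d; chars td.

HM60td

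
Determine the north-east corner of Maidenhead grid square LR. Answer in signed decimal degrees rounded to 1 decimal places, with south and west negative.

90.0, 60.0

Field L=11, R=17: +11·20° lon, +17·10° lat → SW at lon 40°, lat 80°.
Cell spans 20° lon × 10° lat. NE corner is SW corner plus one full cell.
latitude 90.0, longitude 60.0.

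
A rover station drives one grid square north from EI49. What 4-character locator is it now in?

Latitude square 9; +1 → 10, wraps to 0, carry into field.
Latitude field I = 8; +1 → 9 = J.
The longitude characters are unchanged.

EJ40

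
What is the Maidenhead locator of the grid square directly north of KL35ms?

KL35mt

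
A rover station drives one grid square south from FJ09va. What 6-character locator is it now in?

FJ08vx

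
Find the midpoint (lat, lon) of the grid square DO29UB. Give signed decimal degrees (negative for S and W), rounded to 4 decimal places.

Field D=3, O=14: +3·20° lon, +14·10° lat → SW at lon -120°, lat 50°.
Square 2, 9: +2·2° lon, +9·1° lat → SW at lon -116°, lat 59°.
Subsquare u=20, b=1: +20·0.0833333° lon, +1·0.0416667° lat → SW at lon -114.333°, lat 59.0417°.
Cell spans 0.0833333° lon × 0.0416667° lat. Centre is SW corner plus half of each.
latitude 59.0625, longitude -114.2917.

59.0625, -114.2917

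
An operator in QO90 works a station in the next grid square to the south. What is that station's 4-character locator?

Latitude square 0; −1 → -1, wraps to 9, carry into field.
Latitude field O = 14; −1 → 13 = N.
The longitude characters are unchanged.

QN99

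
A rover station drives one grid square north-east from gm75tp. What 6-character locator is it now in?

Longitude subsquare t = 19; +1 → 20 = u.
Latitude subsquare p = 15; +1 → 16 = q.

GM75uq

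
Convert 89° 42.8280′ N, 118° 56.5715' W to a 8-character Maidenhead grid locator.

DR09mr61

Add 180° to longitude and 90° to latitude: 61.05714, 179.71380.
Field: 61.05714/20 → 3 → D, 179.71380/10 → 17 → R; chars DR.
Square: 1.05714/2 → 0, 9.71380/1 → 9; chars 09.
Subsquare: 1.05714/0.0833333 → 12 → m, 0.71380/0.0416667 → 17 → r; chars mr.
Extended square: 0.05714/0.00833333 → 6, 0.00547/0.00416667 → 1; chars 61.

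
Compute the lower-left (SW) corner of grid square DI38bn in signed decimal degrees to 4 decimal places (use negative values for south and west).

-1.4583, -113.9167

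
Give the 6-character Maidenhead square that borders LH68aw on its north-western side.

LH58xx

Longitude subsquare a = 0; −1 → -1, wraps to 23 = x, carry into square.
Longitude square 6; −1 → 5.
Latitude subsquare w = 22; +1 → 23 = x.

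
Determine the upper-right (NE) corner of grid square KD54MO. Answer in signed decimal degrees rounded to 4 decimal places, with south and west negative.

Field K=10, D=3: +10·20° lon, +3·10° lat → SW at lon 20°, lat -60°.
Square 5, 4: +5·2° lon, +4·1° lat → SW at lon 30°, lat -56°.
Subsquare m=12, o=14: +12·0.0833333° lon, +14·0.0416667° lat → SW at lon 31°, lat -55.4167°.
Cell spans 0.0833333° lon × 0.0416667° lat. NE corner is SW corner plus one full cell.
latitude -55.3750, longitude 31.0833.

-55.3750, 31.0833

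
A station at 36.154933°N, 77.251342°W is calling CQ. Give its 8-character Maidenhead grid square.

FM16id97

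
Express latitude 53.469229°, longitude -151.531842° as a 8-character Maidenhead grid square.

Offset from 180°W / 90°S: lon 28.46816°, lat 143.46923°.
Field: lon ⌊28.46816/20⌋ = 1 → B; lat ⌊143.46923/10⌋ = 14 → O.
Square: lon ⌊8.46816/2⌋ = 4; lat ⌊3.46923/1⌋ = 3.
Subsquare: lon ⌊0.46816/0.0833333⌋ = 5 → f; lat ⌊0.46923/0.0416667⌋ = 11 → l.
Extended square: lon ⌊0.05149/0.00833333⌋ = 6; lat ⌊0.01090/0.00416667⌋ = 2.

BO43fl62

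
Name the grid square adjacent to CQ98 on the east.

Longitude square 9; +1 → 10, wraps to 0, carry into field.
Longitude field C = 2; +1 → 3 = D.
The latitude characters are unchanged.

DQ08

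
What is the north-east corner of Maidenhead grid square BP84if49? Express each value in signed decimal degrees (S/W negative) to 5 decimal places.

Field B=1, P=15: +1·20° lon, +15·10° lat → SW at lon -160°, lat 60°.
Square 8, 4: +8·2° lon, +4·1° lat → SW at lon -144°, lat 64°.
Subsquare i=8, f=5: +8·0.0833333° lon, +5·0.0416667° lat → SW at lon -143.333°, lat 64.2083°.
Extended square 4, 9: +4·0.00833333° lon, +9·0.00416667° lat → SW at lon -143.3°, lat 64.2458°.
Cell spans 0.00833333° lon × 0.00416667° lat. NE corner is SW corner plus one full cell.
latitude 64.25000, longitude -143.29167.

64.25000, -143.29167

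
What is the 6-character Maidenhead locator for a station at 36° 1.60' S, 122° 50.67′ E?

PF13kx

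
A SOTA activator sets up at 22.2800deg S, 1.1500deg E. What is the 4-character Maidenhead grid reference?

JG07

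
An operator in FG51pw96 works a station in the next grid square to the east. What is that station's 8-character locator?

FG51qw06

Longitude extended square 9; +1 → 10, wraps to 0, carry into subsquare.
Longitude subsquare p = 15; +1 → 16 = q.
The latitude characters are unchanged.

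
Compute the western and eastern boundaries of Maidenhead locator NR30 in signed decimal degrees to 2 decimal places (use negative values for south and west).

Field N=13, R=17: +13·20° lon, +17·10° lat → SW at lon 80°, lat 80°.
Square 3, 0: +3·2° lon, +0·1° lat → SW at lon 86°, lat 80°.
Cell spans 2° lon × 1° lat.
west 86.00, east 88.00.

86.00, 88.00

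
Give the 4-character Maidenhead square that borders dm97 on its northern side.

DM98

Latitude square 7; +1 → 8.
The longitude characters are unchanged.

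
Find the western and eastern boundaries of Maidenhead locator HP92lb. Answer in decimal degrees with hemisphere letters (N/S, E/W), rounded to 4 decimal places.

21.0833° W, 21.0000° W

Field H=7, P=15: +7·20° lon, +15·10° lat → SW at lon -40°, lat 60°.
Square 9, 2: +9·2° lon, +2·1° lat → SW at lon -22°, lat 62°.
Subsquare l=11, b=1: +11·0.0833333° lon, +1·0.0416667° lat → SW at lon -21.0833°, lat 62.0417°.
Cell spans 0.0833333° lon × 0.0416667° lat.
west 21.0833° W, east 21.0000° W.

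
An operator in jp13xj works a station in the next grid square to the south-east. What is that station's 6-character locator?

JP23ai

Longitude subsquare x = 23; +1 → 24, wraps to 0 = a, carry into square.
Longitude square 1; +1 → 2.
Latitude subsquare j = 9; −1 → 8 = i.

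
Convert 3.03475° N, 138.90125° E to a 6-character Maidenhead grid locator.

Shift to the Maidenhead origin (180°W, 90°S): lon 318.9013, lat 93.0348.
Field (20°×10°, letters A–R): 318.9013/20 → 15 → P, 93.0348/10 → 9 → J; chars PJ.
Square (2°×1°, digits 0–9): 18.9013/2 → 9, 3.0348/1 → 3; chars 93.
Subsquare (5′×2.5′, letters a–x): 0.9013/0.0833333 → 10 → k, 0.0348/0.0416667 → 0 → a; chars ka.

PJ93ka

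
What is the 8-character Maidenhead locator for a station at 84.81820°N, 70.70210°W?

Add 180° to longitude and 90° to latitude: 109.29790, 174.81820.
Field: lon ⌊109.29790/20⌋ = 5 → F; lat ⌊174.81820/10⌋ = 17 → R.
Square: lon ⌊9.29790/2⌋ = 4; lat ⌊4.81820/1⌋ = 4.
Subsquare: lon ⌊1.29790/0.0833333⌋ = 15 → p; lat ⌊0.81820/0.0416667⌋ = 19 → t.
Extended square: lon ⌊0.04790/0.00833333⌋ = 5; lat ⌊0.02653/0.00416667⌋ = 6.

FR44pt56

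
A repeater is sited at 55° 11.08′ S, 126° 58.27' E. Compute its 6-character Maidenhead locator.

PD34lt

Offset from 180°W / 90°S: lon 306.9712°, lat 34.8153°.
Field: lon ⌊306.9712/20⌋ = 15 → P; lat ⌊34.8153/10⌋ = 3 → D.
Square: lon ⌊6.9712/2⌋ = 3; lat ⌊4.8153/1⌋ = 4.
Subsquare: lon ⌊0.9712/0.0833333⌋ = 11 → l; lat ⌊0.8153/0.0416667⌋ = 19 → t.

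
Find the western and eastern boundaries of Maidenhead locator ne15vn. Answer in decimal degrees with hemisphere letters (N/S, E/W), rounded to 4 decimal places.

83.7500° E, 83.8333° E

Field N=13, E=4: +13·20° lon, +4·10° lat → SW at lon 80°, lat -50°.
Square 1, 5: +1·2° lon, +5·1° lat → SW at lon 82°, lat -45°.
Subsquare v=21, n=13: +21·0.0833333° lon, +13·0.0416667° lat → SW at lon 83.75°, lat -44.4583°.
Cell spans 0.0833333° lon × 0.0416667° lat.
west 83.7500° E, east 83.8333° E.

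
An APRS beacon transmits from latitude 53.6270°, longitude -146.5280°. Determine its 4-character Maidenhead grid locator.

Shift to the Maidenhead origin (180°W, 90°S): lon 33.47, lat 143.63.
Field: 33.47/20 → 1 → B, 143.63/10 → 14 → O; chars BO.
Square: 13.47/2 → 6, 3.63/1 → 3; chars 63.

BO63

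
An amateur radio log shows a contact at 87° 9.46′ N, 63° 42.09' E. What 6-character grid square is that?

MR17ud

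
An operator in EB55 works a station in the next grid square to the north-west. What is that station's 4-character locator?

EB46

Longitude square 5; −1 → 4.
Latitude square 5; +1 → 6.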